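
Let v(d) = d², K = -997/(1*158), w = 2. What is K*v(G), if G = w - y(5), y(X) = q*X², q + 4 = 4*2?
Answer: -4787594/79 ≈ -60602.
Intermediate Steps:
q = 4 (q = -4 + 4*2 = -4 + 8 = 4)
y(X) = 4*X²
G = -98 (G = 2 - 4*5² = 2 - 4*25 = 2 - 1*100 = 2 - 100 = -98)
K = -997/158 ≈ -6.3101
K*v(G) = -997/158*(-98)² = -997/158*9604 = -4787594/79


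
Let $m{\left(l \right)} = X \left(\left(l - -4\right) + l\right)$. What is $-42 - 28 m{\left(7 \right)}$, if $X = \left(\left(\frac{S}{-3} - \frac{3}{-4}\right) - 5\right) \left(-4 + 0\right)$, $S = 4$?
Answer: $-11298$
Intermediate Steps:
$X = \frac{67}{3}$ ($X = \left(\left(\frac{4}{-3} - \frac{3}{-4}\right) - 5\right) \left(-4 + 0\right) = \left(\left(4 \left(- \frac{1}{3}\right) - - \frac{3}{4}\right) - 5\right) \left(-4\right) = \left(\left(- \frac{4}{3} + \frac{3}{4}\right) - 5\right) \left(-4\right) = \left(- \frac{7}{12} - 5\right) \left(-4\right) = \left(- \frac{67}{12}\right) \left(-4\right) = \frac{67}{3} \approx 22.333$)
$m{\left(l \right)} = \frac{268}{3} + \frac{134 l}{3}$ ($m{\left(l \right)} = \frac{67 \left(\left(l - -4\right) + l\right)}{3} = \frac{67 \left(\left(l + 4\right) + l\right)}{3} = \frac{67 \left(\left(4 + l\right) + l\right)}{3} = \frac{67 \left(4 + 2 l\right)}{3} = \frac{268}{3} + \frac{134 l}{3}$)
$-42 - 28 m{\left(7 \right)} = -42 - 28 \left(\frac{268}{3} + \frac{134}{3} \cdot 7\right) = -42 - 28 \left(\frac{268}{3} + \frac{938}{3}\right) = -42 - 11256 = -11298$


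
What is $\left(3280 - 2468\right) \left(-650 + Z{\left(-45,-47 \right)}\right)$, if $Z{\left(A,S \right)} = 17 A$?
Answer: $-1148980$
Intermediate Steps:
$\left(3280 - 2468\right) \left(-650 + Z{\left(-45,-47 \right)}\right) = \left(3280 - 2468\right) \left(-650 + 17 \left(-45\right)\right) = 812 \left(-650 - 765\right) = 812 \left(-1415\right) = -1148980$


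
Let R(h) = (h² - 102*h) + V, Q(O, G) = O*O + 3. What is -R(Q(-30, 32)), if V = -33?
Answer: -723270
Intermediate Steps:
Q(O, G) = 3 + O² (Q(O, G) = O² + 3 = 3 + O²)
R(h) = -33 + h² - 102*h (R(h) = (h² - 102*h) - 33 = -33 + h² - 102*h)
-R(Q(-30, 32)) = -(-33 + (3 + (-30)²)² - 102*(3 + (-30)²)) = -(-33 + (3 + 900)² - 102*(3 + 900)) = -(-33 + 903² - 102*903) = -(-33 + 815409 - 92106) = -1*723270 = -723270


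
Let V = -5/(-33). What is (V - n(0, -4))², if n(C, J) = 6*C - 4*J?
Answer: 273529/1089 ≈ 251.17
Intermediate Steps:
V = 5/33 (V = -5*(-1/33) = 5/33 ≈ 0.15152)
n(C, J) = -4*J + 6*C
(V - n(0, -4))² = (5/33 - (-4*(-4) + 6*0))² = (5/33 - (16 + 0))² = (5/33 - 1*16)² = (5/33 - 16)² = (-523/33)² = 273529/1089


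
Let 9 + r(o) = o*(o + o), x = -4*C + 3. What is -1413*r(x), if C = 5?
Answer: -803997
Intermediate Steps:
x = -17 (x = -4*5 + 3 = -20 + 3 = -17)
r(o) = -9 + 2*o**2 (r(o) = -9 + o*(o + o) = -9 + o*(2*o) = -9 + 2*o**2)
-1413*r(x) = -1413*(-9 + 2*(-17)**2) = -1413*(-9 + 2*289) = -1413*(-9 + 578) = -1413*569 = -803997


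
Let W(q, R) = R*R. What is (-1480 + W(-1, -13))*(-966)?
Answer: 1266426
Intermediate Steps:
W(q, R) = R²
(-1480 + W(-1, -13))*(-966) = (-1480 + (-13)²)*(-966) = (-1480 + 169)*(-966) = -1311*(-966) = 1266426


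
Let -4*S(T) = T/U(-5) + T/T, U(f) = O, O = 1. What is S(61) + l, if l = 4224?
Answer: 8417/2 ≈ 4208.5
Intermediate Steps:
U(f) = 1
S(T) = -¼ - T/4 (S(T) = -(T/1 + T/T)/4 = -(T*1 + 1)/4 = -(T + 1)/4 = -(1 + T)/4 = -¼ - T/4)
S(61) + l = (-¼ - ¼*61) + 4224 = (-¼ - 61/4) + 4224 = -31/2 + 4224 = 8417/2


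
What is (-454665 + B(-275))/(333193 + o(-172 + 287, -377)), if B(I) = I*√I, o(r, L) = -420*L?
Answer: -454665/491533 - 1375*I*√11/491533 ≈ -0.92499 - 0.0092778*I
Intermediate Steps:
B(I) = I^(3/2)
(-454665 + B(-275))/(333193 + o(-172 + 287, -377)) = (-454665 + (-275)^(3/2))/(333193 - 420*(-377)) = (-454665 - 1375*I*√11)/(333193 + 158340) = (-454665 - 1375*I*√11)/491533 = (-454665 - 1375*I*√11)*(1/491533) = -454665/491533 - 1375*I*√11/491533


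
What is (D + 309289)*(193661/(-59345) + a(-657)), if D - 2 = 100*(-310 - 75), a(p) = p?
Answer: -816191694682/4565 ≈ -1.7879e+8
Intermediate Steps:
D = -38498 (D = 2 + 100*(-310 - 75) = 2 + 100*(-385) = 2 - 38500 = -38498)
(D + 309289)*(193661/(-59345) + a(-657)) = (-38498 + 309289)*(193661/(-59345) - 657) = 270791*(193661*(-1/59345) - 657) = 270791*(-14897/4565 - 657) = 270791*(-3014102/4565) = -816191694682/4565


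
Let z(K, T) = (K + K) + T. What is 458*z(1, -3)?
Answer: -458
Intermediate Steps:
z(K, T) = T + 2*K (z(K, T) = 2*K + T = T + 2*K)
458*z(1, -3) = 458*(-3 + 2*1) = 458*(-3 + 2) = 458*(-1) = -458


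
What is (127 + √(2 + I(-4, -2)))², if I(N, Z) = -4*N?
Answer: 16147 + 762*√2 ≈ 17225.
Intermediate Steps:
(127 + √(2 + I(-4, -2)))² = (127 + √(2 - 4*(-4)))² = (127 + √(2 + 16))² = (127 + √18)² = (127 + 3*√2)²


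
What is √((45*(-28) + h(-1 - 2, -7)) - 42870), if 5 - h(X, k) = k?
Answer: 3*I*√4902 ≈ 210.04*I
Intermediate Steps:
h(X, k) = 5 - k
√((45*(-28) + h(-1 - 2, -7)) - 42870) = √((45*(-28) + (5 - 1*(-7))) - 42870) = √((-1260 + (5 + 7)) - 42870) = √((-1260 + 12) - 42870) = √(-1248 - 42870) = √(-44118) = 3*I*√4902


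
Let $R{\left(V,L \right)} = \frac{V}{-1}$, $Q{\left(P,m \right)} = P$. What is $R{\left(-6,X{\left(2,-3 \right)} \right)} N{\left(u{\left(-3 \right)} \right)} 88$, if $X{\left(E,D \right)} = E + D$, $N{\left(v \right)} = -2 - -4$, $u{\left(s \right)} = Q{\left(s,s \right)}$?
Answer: $1056$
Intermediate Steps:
$u{\left(s \right)} = s$
$N{\left(v \right)} = 2$ ($N{\left(v \right)} = -2 + 4 = 2$)
$X{\left(E,D \right)} = D + E$
$R{\left(V,L \right)} = - V$ ($R{\left(V,L \right)} = V \left(-1\right) = - V$)
$R{\left(-6,X{\left(2,-3 \right)} \right)} N{\left(u{\left(-3 \right)} \right)} 88 = \left(-1\right) \left(-6\right) 2 \cdot 88 = 6 \cdot 2 \cdot 88 = 12 \cdot 88 = 1056$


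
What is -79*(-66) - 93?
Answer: 5121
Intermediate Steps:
-79*(-66) - 93 = 5214 - 93 = 5121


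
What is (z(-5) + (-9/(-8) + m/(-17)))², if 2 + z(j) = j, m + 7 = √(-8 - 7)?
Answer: 32417/1088 + 743*I*√15/1156 ≈ 29.795 + 2.4893*I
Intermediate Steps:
m = -7 + I*√15 (m = -7 + √(-8 - 7) = -7 + √(-15) = -7 + I*√15 ≈ -7.0 + 3.873*I)
z(j) = -2 + j
(z(-5) + (-9/(-8) + m/(-17)))² = ((-2 - 5) + (-9/(-8) + (-7 + I*√15)/(-17)))² = (-7 + (-9*(-⅛) + (-7 + I*√15)*(-1/17)))² = (-7 + (9/8 + (7/17 - I*√15/17)))² = (-7 + (209/136 - I*√15/17))² = (-743/136 - I*√15/17)²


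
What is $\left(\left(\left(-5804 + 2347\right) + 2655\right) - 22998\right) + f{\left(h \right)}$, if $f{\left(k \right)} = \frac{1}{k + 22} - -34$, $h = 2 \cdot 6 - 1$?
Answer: $- \frac{784277}{33} \approx -23766.0$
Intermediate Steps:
$h = 11$ ($h = 12 - 1 = 11$)
$f{\left(k \right)} = 34 + \frac{1}{22 + k}$ ($f{\left(k \right)} = \frac{1}{22 + k} + 34 = 34 + \frac{1}{22 + k}$)
$\left(\left(\left(-5804 + 2347\right) + 2655\right) - 22998\right) + f{\left(h \right)} = \left(\left(\left(-5804 + 2347\right) + 2655\right) - 22998\right) + \frac{749 + 34 \cdot 11}{22 + 11} = \left(\left(-3457 + 2655\right) - 22998\right) + \frac{749 + 374}{33} = \left(-802 - 22998\right) + \frac{1}{33} \cdot 1123 = -23800 + \frac{1123}{33} = - \frac{784277}{33}$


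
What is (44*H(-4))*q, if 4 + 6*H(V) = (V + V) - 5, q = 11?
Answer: -4114/3 ≈ -1371.3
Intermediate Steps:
H(V) = -3/2 + V/3 (H(V) = -⅔ + ((V + V) - 5)/6 = -⅔ + (2*V - 5)/6 = -⅔ + (-5 + 2*V)/6 = -⅔ + (-⅚ + V/3) = -3/2 + V/3)
(44*H(-4))*q = (44*(-3/2 + (⅓)*(-4)))*11 = (44*(-3/2 - 4/3))*11 = (44*(-17/6))*11 = -374/3*11 = -4114/3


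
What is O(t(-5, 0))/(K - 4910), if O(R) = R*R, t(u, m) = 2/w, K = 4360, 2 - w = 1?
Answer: -2/275 ≈ -0.0072727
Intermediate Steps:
w = 1 (w = 2 - 1*1 = 2 - 1 = 1)
t(u, m) = 2 (t(u, m) = 2/1 = 2*1 = 2)
O(R) = R**2
O(t(-5, 0))/(K - 4910) = 2**2/(4360 - 4910) = 4/(-550) = 4*(-1/550) = -2/275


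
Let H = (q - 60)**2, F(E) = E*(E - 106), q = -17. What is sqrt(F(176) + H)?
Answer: sqrt(18249) ≈ 135.09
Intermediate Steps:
F(E) = E*(-106 + E)
H = 5929 (H = (-17 - 60)**2 = (-77)**2 = 5929)
sqrt(F(176) + H) = sqrt(176*(-106 + 176) + 5929) = sqrt(176*70 + 5929) = sqrt(12320 + 5929) = sqrt(18249)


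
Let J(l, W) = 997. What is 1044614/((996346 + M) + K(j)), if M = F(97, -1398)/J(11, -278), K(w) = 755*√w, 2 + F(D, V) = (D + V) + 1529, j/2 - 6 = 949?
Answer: 517280900554337852/492838138944518797 - 391979283366065*√1910/492838138944518797 ≈ 1.0148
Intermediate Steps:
j = 1910 (j = 12 + 2*949 = 12 + 1898 = 1910)
F(D, V) = 1527 + D + V (F(D, V) = -2 + ((D + V) + 1529) = -2 + (1529 + D + V) = 1527 + D + V)
M = 226/997 (M = (1527 + 97 - 1398)/997 = 226*(1/997) = 226/997 ≈ 0.22668)
1044614/((996346 + M) + K(j)) = 1044614/((996346 + 226/997) + 755*√1910) = 1044614/(993357188/997 + 755*√1910)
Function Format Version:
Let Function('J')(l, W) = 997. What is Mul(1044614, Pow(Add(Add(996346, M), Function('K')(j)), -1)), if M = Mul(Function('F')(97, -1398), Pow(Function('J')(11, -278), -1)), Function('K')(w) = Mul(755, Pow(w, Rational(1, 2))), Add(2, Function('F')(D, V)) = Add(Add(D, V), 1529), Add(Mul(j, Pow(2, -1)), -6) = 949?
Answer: Add(Rational(517280900554337852, 492838138944518797), Mul(Rational(-391979283366065, 492838138944518797), Pow(1910, Rational(1, 2)))) ≈ 1.0148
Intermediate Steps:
j = 1910 (j = Add(12, Mul(2, 949)) = Add(12, 1898) = 1910)
Function('F')(D, V) = Add(1527, D, V) (Function('F')(D, V) = Add(-2, Add(Add(D, V), 1529)) = Add(-2, Add(1529, D, V)) = Add(1527, D, V))
M = Rational(226, 997) (M = Mul(Add(1527, 97, -1398), Pow(997, -1)) = Mul(226, Rational(1, 997)) = Rational(226, 997) ≈ 0.22668)
Mul(1044614, Pow(Add(Add(996346, M), Function('K')(j)), -1)) = Mul(1044614, Pow(Add(Add(996346, Rational(226, 997)), Mul(755, Pow(1910, Rational(1, 2)))), -1)) = Mul(1044614, Pow(Add(Rational(993357188, 997), Mul(755, Pow(1910, Rational(1, 2)))), -1))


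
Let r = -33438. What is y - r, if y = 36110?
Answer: 69548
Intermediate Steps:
y - r = 36110 - 1*(-33438) = 36110 + 33438 = 69548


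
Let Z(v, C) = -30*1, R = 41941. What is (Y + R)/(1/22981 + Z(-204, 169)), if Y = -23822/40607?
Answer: -5591193140295/3999377629 ≈ -1398.0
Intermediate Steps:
Z(v, C) = -30
Y = -23822/40607 (Y = -23822*1/40607 = -23822/40607 ≈ -0.58665)
(Y + R)/(1/22981 + Z(-204, 169)) = (-23822/40607 + 41941)/(1/22981 - 30) = 1703074365/(40607*(1/22981 - 30)) = 1703074365/(40607*(-689429/22981)) = (1703074365/40607)*(-22981/689429) = -5591193140295/3999377629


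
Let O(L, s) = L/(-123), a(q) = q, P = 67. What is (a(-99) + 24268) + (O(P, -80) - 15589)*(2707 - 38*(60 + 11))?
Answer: -4761613/41 ≈ -1.1614e+5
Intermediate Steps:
O(L, s) = -L/123 (O(L, s) = L*(-1/123) = -L/123)
(a(-99) + 24268) + (O(P, -80) - 15589)*(2707 - 38*(60 + 11)) = (-99 + 24268) + (-1/123*67 - 15589)*(2707 - 38*(60 + 11)) = 24169 + (-67/123 - 15589)*(2707 - 38*71) = 24169 - 1917514*(2707 - 2698)/123 = 24169 - 1917514/123*9 = 24169 - 5752542/41 = -4761613/41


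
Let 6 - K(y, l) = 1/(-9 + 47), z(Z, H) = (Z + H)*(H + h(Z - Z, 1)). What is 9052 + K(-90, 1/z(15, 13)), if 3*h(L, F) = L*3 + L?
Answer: 344203/38 ≈ 9058.0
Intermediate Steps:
h(L, F) = 4*L/3 (h(L, F) = (L*3 + L)/3 = (3*L + L)/3 = (4*L)/3 = 4*L/3)
z(Z, H) = H*(H + Z) (z(Z, H) = (Z + H)*(H + 4*(Z - Z)/3) = (H + Z)*(H + (4/3)*0) = (H + Z)*(H + 0) = (H + Z)*H = H*(H + Z))
K(y, l) = 227/38 (K(y, l) = 6 - 1/(-9 + 47) = 6 - 1/38 = 227/38)
9052 + K(-90, 1/z(15, 13)) = 9052 + 227/38 = 344203/38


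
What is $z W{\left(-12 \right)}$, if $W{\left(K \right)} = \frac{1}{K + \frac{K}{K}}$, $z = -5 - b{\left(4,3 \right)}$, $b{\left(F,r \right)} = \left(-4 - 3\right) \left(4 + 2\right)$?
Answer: $- \frac{37}{11} \approx -3.3636$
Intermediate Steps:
$b{\left(F,r \right)} = -42$ ($b{\left(F,r \right)} = \left(-7\right) 6 = -42$)
$z = 37$ ($z = -5 - -42 = -5 + 42 = 37$)
$W{\left(K \right)} = \frac{1}{1 + K}$ ($W{\left(K \right)} = \frac{1}{K + 1} = \frac{1}{1 + K}$)
$z W{\left(-12 \right)} = \frac{37}{1 - 12} = \frac{37}{-11} = 37 \left(- \frac{1}{11}\right) = - \frac{37}{11}$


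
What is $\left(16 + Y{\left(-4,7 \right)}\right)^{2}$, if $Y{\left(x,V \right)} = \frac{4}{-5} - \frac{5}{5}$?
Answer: $\frac{5041}{25} \approx 201.64$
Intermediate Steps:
$Y{\left(x,V \right)} = - \frac{9}{5}$ ($Y{\left(x,V \right)} = 4 \left(- \frac{1}{5}\right) - 1 = - \frac{4}{5} - 1 = - \frac{9}{5}$)
$\left(16 + Y{\left(-4,7 \right)}\right)^{2} = \left(16 - \frac{9}{5}\right)^{2} = \left(\frac{71}{5}\right)^{2} = \frac{5041}{25}$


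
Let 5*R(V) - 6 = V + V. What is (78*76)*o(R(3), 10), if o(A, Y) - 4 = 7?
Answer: 65208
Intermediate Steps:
R(V) = 6/5 + 2*V/5 (R(V) = 6/5 + (V + V)/5 = 6/5 + (2*V)/5 = 6/5 + 2*V/5)
o(A, Y) = 11 (o(A, Y) = 4 + 7 = 11)
(78*76)*o(R(3), 10) = (78*76)*11 = 5928*11 = 65208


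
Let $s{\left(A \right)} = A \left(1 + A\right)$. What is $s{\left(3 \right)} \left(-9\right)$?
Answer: $-108$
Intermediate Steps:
$s{\left(3 \right)} \left(-9\right) = 3 \left(1 + 3\right) \left(-9\right) = 3 \cdot 4 \left(-9\right) = 12 \left(-9\right) = -108$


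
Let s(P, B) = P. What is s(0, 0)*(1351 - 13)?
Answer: 0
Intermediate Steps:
s(0, 0)*(1351 - 13) = 0*(1351 - 13) = 0*1338 = 0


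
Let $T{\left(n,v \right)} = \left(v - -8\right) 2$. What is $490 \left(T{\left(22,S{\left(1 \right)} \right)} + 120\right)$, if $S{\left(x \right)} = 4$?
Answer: $70560$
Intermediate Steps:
$T{\left(n,v \right)} = 16 + 2 v$ ($T{\left(n,v \right)} = \left(v + 8\right) 2 = \left(8 + v\right) 2 = 16 + 2 v$)
$490 \left(T{\left(22,S{\left(1 \right)} \right)} + 120\right) = 490 \left(\left(16 + 2 \cdot 4\right) + 120\right) = 490 \left(\left(16 + 8\right) + 120\right) = 490 \left(24 + 120\right) = 490 \cdot 144 = 70560$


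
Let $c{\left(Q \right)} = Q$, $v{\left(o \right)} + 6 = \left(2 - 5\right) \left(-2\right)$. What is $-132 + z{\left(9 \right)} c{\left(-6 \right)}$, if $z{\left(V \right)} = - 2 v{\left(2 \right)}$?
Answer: $-132$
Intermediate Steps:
$v{\left(o \right)} = 0$ ($v{\left(o \right)} = -6 + \left(2 - 5\right) \left(-2\right) = -6 - -6 = -6 + 6 = 0$)
$z{\left(V \right)} = 0$ ($z{\left(V \right)} = \left(-2\right) 0 = 0$)
$-132 + z{\left(9 \right)} c{\left(-6 \right)} = -132 + 0 \left(-6\right) = -132 + 0 = -132$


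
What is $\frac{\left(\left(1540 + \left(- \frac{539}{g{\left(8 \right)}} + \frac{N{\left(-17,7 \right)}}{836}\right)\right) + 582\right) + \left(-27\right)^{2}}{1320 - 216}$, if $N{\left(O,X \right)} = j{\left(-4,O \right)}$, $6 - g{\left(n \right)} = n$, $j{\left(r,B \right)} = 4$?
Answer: $\frac{1304371}{461472} \approx 2.8265$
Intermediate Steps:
$g{\left(n \right)} = 6 - n$
$N{\left(O,X \right)} = 4$
$\frac{\left(\left(1540 + \left(- \frac{539}{g{\left(8 \right)}} + \frac{N{\left(-17,7 \right)}}{836}\right)\right) + 582\right) + \left(-27\right)^{2}}{1320 - 216} = \frac{\left(\left(1540 - \left(- \frac{1}{209} + \frac{539}{6 - 8}\right)\right) + 582\right) + \left(-27\right)^{2}}{1320 - 216} = \frac{\left(\left(1540 - \left(- \frac{1}{209} + \frac{539}{6 - 8}\right)\right) + 582\right) + 729}{1104} = \left(\left(\left(1540 - \left(- \frac{1}{209} + \frac{539}{-2}\right)\right) + 582\right) + 729\right) \frac{1}{1104} = \left(\left(\left(1540 + \left(\left(-539\right) \left(- \frac{1}{2}\right) + \frac{1}{209}\right)\right) + 582\right) + 729\right) \frac{1}{1104} = \left(\left(\left(1540 + \left(\frac{539}{2} + \frac{1}{209}\right)\right) + 582\right) + 729\right) \frac{1}{1104} = \left(\left(\left(1540 + \frac{112653}{418}\right) + 582\right) + 729\right) \frac{1}{1104} = \left(\left(\frac{756373}{418} + 582\right) + 729\right) \frac{1}{1104} = \left(\frac{999649}{418} + 729\right) \frac{1}{1104} = \frac{1304371}{418} \cdot \frac{1}{1104} = \frac{1304371}{461472}$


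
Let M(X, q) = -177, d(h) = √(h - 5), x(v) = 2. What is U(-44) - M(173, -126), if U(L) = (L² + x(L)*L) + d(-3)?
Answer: 2025 + 2*I*√2 ≈ 2025.0 + 2.8284*I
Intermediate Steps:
d(h) = √(-5 + h)
U(L) = L² + 2*L + 2*I*√2 (U(L) = (L² + 2*L) + √(-5 - 3) = (L² + 2*L) + √(-8) = (L² + 2*L) + 2*I*√2 = L² + 2*L + 2*I*√2)
U(-44) - M(173, -126) = ((-44)² + 2*(-44) + 2*I*√2) - 1*(-177) = (1936 - 88 + 2*I*√2) + 177 = (1848 + 2*I*√2) + 177 = 2025 + 2*I*√2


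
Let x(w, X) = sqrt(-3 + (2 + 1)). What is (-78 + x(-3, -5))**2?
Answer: 6084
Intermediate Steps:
x(w, X) = 0 (x(w, X) = sqrt(-3 + 3) = sqrt(0) = 0)
(-78 + x(-3, -5))**2 = (-78 + 0)**2 = (-78)**2 = 6084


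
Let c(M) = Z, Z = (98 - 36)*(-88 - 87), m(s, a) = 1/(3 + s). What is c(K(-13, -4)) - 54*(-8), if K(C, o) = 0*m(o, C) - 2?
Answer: -10418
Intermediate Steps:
Z = -10850 (Z = 62*(-175) = -10850)
K(C, o) = -2 (K(C, o) = 0/(3 + o) - 2 = 0 - 2 = -2)
c(M) = -10850
c(K(-13, -4)) - 54*(-8) = -10850 - 54*(-8) = -10850 - 1*(-432) = -10850 + 432 = -10418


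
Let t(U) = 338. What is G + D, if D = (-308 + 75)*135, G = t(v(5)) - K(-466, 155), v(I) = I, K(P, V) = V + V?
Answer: -31427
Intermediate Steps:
K(P, V) = 2*V
G = 28 (G = 338 - 2*155 = 338 - 1*310 = 338 - 310 = 28)
D = -31455 (D = -233*135 = -31455)
G + D = 28 - 31455 = -31427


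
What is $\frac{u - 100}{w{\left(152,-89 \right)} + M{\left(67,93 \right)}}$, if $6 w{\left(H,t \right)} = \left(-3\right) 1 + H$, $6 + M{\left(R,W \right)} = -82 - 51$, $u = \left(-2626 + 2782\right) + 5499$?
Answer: $- \frac{6666}{137} \approx -48.657$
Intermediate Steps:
$u = 5655$ ($u = 156 + 5499 = 5655$)
$M{\left(R,W \right)} = -139$ ($M{\left(R,W \right)} = -6 - 133 = -139$)
$w{\left(H,t \right)} = - \frac{1}{2} + \frac{H}{6}$ ($w{\left(H,t \right)} = \frac{\left(-3\right) 1 + H}{6} = \frac{-3 + H}{6} = - \frac{1}{2} + \frac{H}{6}$)
$\frac{u - 100}{w{\left(152,-89 \right)} + M{\left(67,93 \right)}} = \frac{5655 - 100}{\left(- \frac{1}{2} + \frac{1}{6} \cdot 152\right) - 139} = \frac{5555}{\left(- \frac{1}{2} + \frac{76}{3}\right) - 139} = \frac{5555}{\frac{149}{6} - 139} = \frac{5555}{- \frac{685}{6}} = 5555 \left(- \frac{6}{685}\right) = - \frac{6666}{137}$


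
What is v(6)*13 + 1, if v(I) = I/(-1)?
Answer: -77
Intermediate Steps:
v(I) = -I (v(I) = I*(-1) = -I)
v(6)*13 + 1 = -1*6*13 + 1 = -6*13 + 1 = -78 + 1 = -77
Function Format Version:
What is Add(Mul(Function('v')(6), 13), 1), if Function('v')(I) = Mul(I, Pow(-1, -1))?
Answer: -77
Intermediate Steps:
Function('v')(I) = Mul(-1, I) (Function('v')(I) = Mul(I, -1) = Mul(-1, I))
Add(Mul(Function('v')(6), 13), 1) = Add(Mul(Mul(-1, 6), 13), 1) = Add(Mul(-6, 13), 1) = Add(-78, 1) = -77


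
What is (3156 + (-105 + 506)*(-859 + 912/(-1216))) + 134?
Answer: -1365879/4 ≈ -3.4147e+5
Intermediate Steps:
(3156 + (-105 + 506)*(-859 + 912/(-1216))) + 134 = (3156 + 401*(-859 + 912*(-1/1216))) + 134 = (3156 + 401*(-859 - ¾)) + 134 = (3156 + 401*(-3439/4)) + 134 = (3156 - 1379039/4) + 134 = -1366415/4 + 134 = -1365879/4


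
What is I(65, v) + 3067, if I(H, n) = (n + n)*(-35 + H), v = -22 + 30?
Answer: 3547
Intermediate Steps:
v = 8
I(H, n) = 2*n*(-35 + H) (I(H, n) = (2*n)*(-35 + H) = 2*n*(-35 + H))
I(65, v) + 3067 = 2*8*(-35 + 65) + 3067 = 2*8*30 + 3067 = 480 + 3067 = 3547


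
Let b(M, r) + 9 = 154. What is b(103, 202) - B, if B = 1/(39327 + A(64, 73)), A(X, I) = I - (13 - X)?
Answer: 5720394/39451 ≈ 145.00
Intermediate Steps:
b(M, r) = 145 (b(M, r) = -9 + 154 = 145)
A(X, I) = -13 + I + X (A(X, I) = I + (-13 + X) = -13 + I + X)
B = 1/39451 (B = 1/(39327 + (-13 + 73 + 64)) = 1/(39327 + 124) = 1/39451 ≈ 2.5348e-5)
b(103, 202) - B = 145 - 1*1/39451 = 145 - 1/39451 = 5720394/39451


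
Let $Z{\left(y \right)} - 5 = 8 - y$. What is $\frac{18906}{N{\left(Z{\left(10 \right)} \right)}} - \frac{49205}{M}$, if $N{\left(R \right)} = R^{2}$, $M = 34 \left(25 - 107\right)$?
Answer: $\frac{17717591}{8364} \approx 2118.3$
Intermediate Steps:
$M = -2788$ ($M = 34 \left(-82\right) = -2788$)
$Z{\left(y \right)} = 13 - y$ ($Z{\left(y \right)} = 5 - \left(-8 + y\right) = 13 - y$)
$\frac{18906}{N{\left(Z{\left(10 \right)} \right)}} - \frac{49205}{M} = \frac{18906}{\left(13 - 10\right)^{2}} - \frac{49205}{-2788} = \frac{18906}{\left(13 - 10\right)^{2}} - - \frac{49205}{2788} = \frac{18906}{3^{2}} + \frac{49205}{2788} = \frac{18906}{9} + \frac{49205}{2788} = 18906 \cdot \frac{1}{9} + \frac{49205}{2788} = \frac{6302}{3} + \frac{49205}{2788} = \frac{17717591}{8364}$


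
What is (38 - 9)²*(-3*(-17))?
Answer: 42891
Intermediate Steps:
(38 - 9)²*(-3*(-17)) = 29²*51 = 841*51 = 42891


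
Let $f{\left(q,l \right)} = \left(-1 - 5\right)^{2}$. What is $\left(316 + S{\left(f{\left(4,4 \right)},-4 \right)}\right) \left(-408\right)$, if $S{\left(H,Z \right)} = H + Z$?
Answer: $-141984$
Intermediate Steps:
$f{\left(q,l \right)} = 36$ ($f{\left(q,l \right)} = \left(-6\right)^{2} = 36$)
$\left(316 + S{\left(f{\left(4,4 \right)},-4 \right)}\right) \left(-408\right) = \left(316 + \left(36 - 4\right)\right) \left(-408\right) = \left(316 + 32\right) \left(-408\right) = 348 \left(-408\right) = -141984$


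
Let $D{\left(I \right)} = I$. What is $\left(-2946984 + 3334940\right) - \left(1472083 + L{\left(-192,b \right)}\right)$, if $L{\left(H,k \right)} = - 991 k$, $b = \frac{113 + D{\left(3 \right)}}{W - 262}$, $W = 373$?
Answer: $- \frac{120223141}{111} \approx -1.0831 \cdot 10^{6}$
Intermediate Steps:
$b = \frac{116}{111}$ ($b = \frac{113 + 3}{373 - 262} = \frac{116}{111} \approx 1.045$)
$\left(-2946984 + 3334940\right) - \left(1472083 + L{\left(-192,b \right)}\right) = \left(-2946984 + 3334940\right) - \left(1472083 - \frac{114956}{111}\right) = 387956 - \frac{163286257}{111} = - \frac{120223141}{111}$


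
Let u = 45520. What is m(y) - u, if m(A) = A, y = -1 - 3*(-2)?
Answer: -45515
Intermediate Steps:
y = 5 (y = -1 + 6 = 5)
m(y) - u = 5 - 1*45520 = 5 - 45520 = -45515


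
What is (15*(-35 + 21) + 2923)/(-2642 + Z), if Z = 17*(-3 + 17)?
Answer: -2713/2404 ≈ -1.1285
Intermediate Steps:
Z = 238 (Z = 17*14 = 238)
(15*(-35 + 21) + 2923)/(-2642 + Z) = (15*(-35 + 21) + 2923)/(-2642 + 238) = (15*(-14) + 2923)/(-2404) = (-210 + 2923)*(-1/2404) = 2713*(-1/2404) = -2713/2404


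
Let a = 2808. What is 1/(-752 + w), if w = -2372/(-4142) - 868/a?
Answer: -1453842/1092906019 ≈ -0.0013303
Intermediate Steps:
w = 383165/1453842 (w = -2372/(-4142) - 868/2808 = -2372*(-1/4142) - 868*1/2808 = 1186/2071 - 217/702 = 383165/1453842 ≈ 0.26355)
1/(-752 + w) = 1/(-752 + 383165/1453842) = 1/(-1092906019/1453842) = -1453842/1092906019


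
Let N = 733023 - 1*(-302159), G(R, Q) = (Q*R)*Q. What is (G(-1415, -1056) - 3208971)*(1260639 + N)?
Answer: -3629983218028431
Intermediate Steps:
G(R, Q) = R*Q**2
N = 1035182 (N = 733023 + 302159 = 1035182)
(G(-1415, -1056) - 3208971)*(1260639 + N) = (-1415*(-1056)**2 - 3208971)*(1260639 + 1035182) = (-1415*1115136 - 3208971)*2295821 = (-1577917440 - 3208971)*2295821 = -1581126411*2295821 = -3629983218028431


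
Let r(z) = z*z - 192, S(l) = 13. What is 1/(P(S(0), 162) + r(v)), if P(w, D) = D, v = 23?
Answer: 1/499 ≈ 0.0020040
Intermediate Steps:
r(z) = -192 + z² (r(z) = z² - 192 = -192 + z²)
1/(P(S(0), 162) + r(v)) = 1/(162 + (-192 + 23²)) = 1/(162 + (-192 + 529)) = 1/(162 + 337) = 1/499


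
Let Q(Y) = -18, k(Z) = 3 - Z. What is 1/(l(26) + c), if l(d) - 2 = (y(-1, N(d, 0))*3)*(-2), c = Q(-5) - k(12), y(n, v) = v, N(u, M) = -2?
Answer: ⅕ ≈ 0.20000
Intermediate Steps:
c = -9 (c = -18 - (3 - 1*12) = -18 - (3 - 12) = -18 - 1*(-9) = -18 + 9 = -9)
l(d) = 14 (l(d) = 2 - 2*3*(-2) = 2 - 6*(-2) = 2 + 12 = 14)
1/(l(26) + c) = 1/(14 - 9) = 1/5 = ⅕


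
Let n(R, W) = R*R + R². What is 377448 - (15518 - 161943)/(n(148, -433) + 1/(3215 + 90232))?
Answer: 1545182441033271/4093726177 ≈ 3.7745e+5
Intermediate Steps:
n(R, W) = 2*R² (n(R, W) = R² + R² = 2*R²)
377448 - (15518 - 161943)/(n(148, -433) + 1/(3215 + 90232)) = 377448 - (15518 - 161943)/(2*148² + 1/(3215 + 90232)) = 377448 - (-146425)/(2*21904 + 1/93447) = 377448 - (-146425)/(43808 + 1/93447) = 377448 - (-146425)/4093726177/93447 = 377448 - (-146425)*93447/4093726177 = 377448 - 1*(-13682976975/4093726177) = 377448 + 13682976975/4093726177 = 1545182441033271/4093726177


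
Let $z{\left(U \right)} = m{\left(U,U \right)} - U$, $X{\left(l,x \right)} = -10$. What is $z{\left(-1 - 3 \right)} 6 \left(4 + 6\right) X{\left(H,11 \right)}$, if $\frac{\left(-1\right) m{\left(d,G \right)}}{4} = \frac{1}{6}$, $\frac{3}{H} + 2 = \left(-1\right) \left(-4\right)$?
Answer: $-2000$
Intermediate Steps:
$H = \frac{3}{2}$ ($H = \frac{3}{-2 - -4} = \frac{3}{-2 + 4} = \frac{3}{2} \approx 1.5$)
$m{\left(d,G \right)} = - \frac{2}{3}$ ($m{\left(d,G \right)} = - \frac{4}{6} = \left(-4\right) \frac{1}{6} = - \frac{2}{3}$)
$z{\left(U \right)} = - \frac{2}{3} - U$
$z{\left(-1 - 3 \right)} 6 \left(4 + 6\right) X{\left(H,11 \right)} = \left(- \frac{2}{3} - \left(-1 - 3\right)\right) 6 \left(4 + 6\right) \left(-10\right) = \left(- \frac{2}{3} - -4\right) 6 \cdot 10 \left(-10\right) = \left(- \frac{2}{3} + 4\right) 60 \left(-10\right) = \frac{10}{3} \cdot 60 \left(-10\right) = 200 \left(-10\right) = -2000$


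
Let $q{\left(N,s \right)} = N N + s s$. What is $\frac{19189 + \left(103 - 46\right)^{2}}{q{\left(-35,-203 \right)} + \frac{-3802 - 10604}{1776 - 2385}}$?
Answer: $\frac{325351}{615636} \approx 0.52848$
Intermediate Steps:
$q{\left(N,s \right)} = N^{2} + s^{2}$
$\frac{19189 + \left(103 - 46\right)^{2}}{q{\left(-35,-203 \right)} + \frac{-3802 - 10604}{1776 - 2385}} = \frac{19189 + \left(103 - 46\right)^{2}}{\left(\left(-35\right)^{2} + \left(-203\right)^{2}\right) + \frac{-3802 - 10604}{1776 - 2385}} = \frac{19189 + 57^{2}}{\left(1225 + 41209\right) - \frac{14406}{-609}} = \frac{19189 + 3249}{42434 - - \frac{686}{29}} = \frac{22438}{42434 + \frac{686}{29}} = \frac{22438}{\frac{1231272}{29}} = 22438 \cdot \frac{29}{1231272} = \frac{325351}{615636}$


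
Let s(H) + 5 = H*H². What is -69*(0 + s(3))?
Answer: -1518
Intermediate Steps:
s(H) = -5 + H³ (s(H) = -5 + H*H² = -5 + H³)
-69*(0 + s(3)) = -69*(0 + (-5 + 3³)) = -69*(0 + (-5 + 27)) = -69*(0 + 22) = -69*22 = -1*1518 = -1518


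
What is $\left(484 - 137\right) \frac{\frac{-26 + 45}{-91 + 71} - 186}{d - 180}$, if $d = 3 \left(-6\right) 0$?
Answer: $\frac{1297433}{3600} \approx 360.4$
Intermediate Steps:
$d = 0$ ($d = \left(-18\right) 0 = 0$)
$\left(484 - 137\right) \frac{\frac{-26 + 45}{-91 + 71} - 186}{d - 180} = \left(484 - 137\right) \frac{\frac{-26 + 45}{-91 + 71} - 186}{0 - 180} = 347 \frac{\frac{19}{-20} - 186}{-180} = 347 \left(19 \left(- \frac{1}{20}\right) - 186\right) \left(- \frac{1}{180}\right) = 347 \left(- \frac{19}{20} - 186\right) \left(- \frac{1}{180}\right) = 347 \left(\left(- \frac{3739}{20}\right) \left(- \frac{1}{180}\right)\right) = 347 \cdot \frac{3739}{3600} = \frac{1297433}{3600}$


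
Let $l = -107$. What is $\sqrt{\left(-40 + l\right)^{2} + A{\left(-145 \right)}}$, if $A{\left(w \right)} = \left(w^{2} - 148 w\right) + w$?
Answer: $\sqrt{63949} \approx 252.88$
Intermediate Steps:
$A{\left(w \right)} = w^{2} - 147 w$
$\sqrt{\left(-40 + l\right)^{2} + A{\left(-145 \right)}} = \sqrt{\left(-40 - 107\right)^{2} - 145 \left(-147 - 145\right)} = \sqrt{\left(-147\right)^{2} - -42340} = \sqrt{21609 + 42340} = \sqrt{63949}$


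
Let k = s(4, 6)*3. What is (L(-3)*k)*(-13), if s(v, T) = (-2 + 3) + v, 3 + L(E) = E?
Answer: 1170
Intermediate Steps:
L(E) = -3 + E
s(v, T) = 1 + v
k = 15 (k = (1 + 4)*3 = 5*3 = 15)
(L(-3)*k)*(-13) = ((-3 - 3)*15)*(-13) = -6*15*(-13) = -90*(-13) = 1170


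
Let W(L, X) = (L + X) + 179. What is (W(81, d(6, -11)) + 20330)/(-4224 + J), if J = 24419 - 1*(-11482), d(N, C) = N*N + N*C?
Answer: 20560/31677 ≈ 0.64905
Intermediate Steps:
d(N, C) = N**2 + C*N
J = 35901 (J = 24419 + 11482 = 35901)
W(L, X) = 179 + L + X
(W(81, d(6, -11)) + 20330)/(-4224 + J) = ((179 + 81 + 6*(-11 + 6)) + 20330)/(-4224 + 35901) = ((179 + 81 + 6*(-5)) + 20330)/31677 = ((179 + 81 - 30) + 20330)*(1/31677) = (230 + 20330)*(1/31677) = 20560*(1/31677) = 20560/31677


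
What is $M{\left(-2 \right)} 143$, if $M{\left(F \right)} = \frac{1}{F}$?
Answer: $- \frac{143}{2} \approx -71.5$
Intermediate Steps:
$M{\left(-2 \right)} 143 = \frac{1}{-2} \cdot 143 = \left(- \frac{1}{2}\right) 143 = - \frac{143}{2}$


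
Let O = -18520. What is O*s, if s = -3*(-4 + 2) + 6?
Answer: -222240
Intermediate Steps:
s = 12 (s = -3*(-2) + 6 = 6 + 6 = 12)
O*s = -18520*12 = -222240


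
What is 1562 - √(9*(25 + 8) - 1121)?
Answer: 1562 - 2*I*√206 ≈ 1562.0 - 28.705*I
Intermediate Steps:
1562 - √(9*(25 + 8) - 1121) = 1562 - √(9*33 - 1121) = 1562 - √(297 - 1121) = 1562 - √(-824) = 1562 - 2*I*√206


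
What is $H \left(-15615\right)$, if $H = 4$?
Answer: $-62460$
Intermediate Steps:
$H \left(-15615\right) = 4 \left(-15615\right) = -62460$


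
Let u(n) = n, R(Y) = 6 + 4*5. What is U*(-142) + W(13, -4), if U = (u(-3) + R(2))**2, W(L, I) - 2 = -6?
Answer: -75122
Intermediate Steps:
R(Y) = 26 (R(Y) = 6 + 20 = 26)
W(L, I) = -4 (W(L, I) = 2 - 6 = -4)
U = 529 (U = (-3 + 26)**2 = 23**2 = 529)
U*(-142) + W(13, -4) = 529*(-142) - 4 = -75118 - 4 = -75122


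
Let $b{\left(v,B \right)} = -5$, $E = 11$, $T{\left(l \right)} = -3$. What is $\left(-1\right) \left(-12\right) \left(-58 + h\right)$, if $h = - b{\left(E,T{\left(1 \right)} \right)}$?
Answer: $-636$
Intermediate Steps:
$h = 5$ ($h = \left(-1\right) \left(-5\right) = 5$)
$\left(-1\right) \left(-12\right) \left(-58 + h\right) = \left(-1\right) \left(-12\right) \left(-58 + 5\right) = 12 \left(-53\right) = -636$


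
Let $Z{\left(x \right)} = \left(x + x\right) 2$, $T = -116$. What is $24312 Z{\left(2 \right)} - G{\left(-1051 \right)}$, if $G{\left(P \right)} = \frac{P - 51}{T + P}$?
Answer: $\frac{226975730}{1167} \approx 1.945 \cdot 10^{5}$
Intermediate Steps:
$Z{\left(x \right)} = 4 x$ ($Z{\left(x \right)} = 2 x 2 = 4 x$)
$G{\left(P \right)} = \frac{-51 + P}{-116 + P}$ ($G{\left(P \right)} = \frac{P - 51}{-116 + P} = \frac{-51 + P}{-116 + P}$)
$24312 Z{\left(2 \right)} - G{\left(-1051 \right)} = 24312 \cdot 4 \cdot 2 - \frac{-51 - 1051}{-116 - 1051} = 24312 \cdot 8 - \frac{1}{-1167} \left(-1102\right) = 194496 - \left(- \frac{1}{1167}\right) \left(-1102\right) = 194496 - \frac{1102}{1167} = \frac{226975730}{1167}$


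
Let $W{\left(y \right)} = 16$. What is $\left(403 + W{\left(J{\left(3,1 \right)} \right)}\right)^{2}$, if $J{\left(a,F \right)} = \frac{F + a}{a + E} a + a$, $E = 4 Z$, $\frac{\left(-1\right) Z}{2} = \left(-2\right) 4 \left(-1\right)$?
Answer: $175561$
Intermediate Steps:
$Z = -16$ ($Z = - 2 \left(-2\right) 4 \left(-1\right) = - 2 \left(\left(-8\right) \left(-1\right)\right) = \left(-2\right) 8 = -16$)
$E = -64$ ($E = 4 \left(-16\right) = -64$)
$J{\left(a,F \right)} = a + \frac{a \left(F + a\right)}{-64 + a}$ ($J{\left(a,F \right)} = \frac{F + a}{a - 64} a + a = \frac{F + a}{-64 + a} a + a = \frac{a \left(F + a\right)}{-64 + a} + a = a + \frac{a \left(F + a\right)}{-64 + a}$)
$\left(403 + W{\left(J{\left(3,1 \right)} \right)}\right)^{2} = \left(403 + 16\right)^{2} = 419^{2} = 175561$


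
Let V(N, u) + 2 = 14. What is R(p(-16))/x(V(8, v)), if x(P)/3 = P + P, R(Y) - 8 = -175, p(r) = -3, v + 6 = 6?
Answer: -167/72 ≈ -2.3194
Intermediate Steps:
v = 0 (v = -6 + 6 = 0)
V(N, u) = 12 (V(N, u) = -2 + 14 = 12)
R(Y) = -167 (R(Y) = 8 - 175 = -167)
x(P) = 6*P (x(P) = 3*(P + P) = 3*(2*P) = 6*P)
R(p(-16))/x(V(8, v)) = -167/(6*12) = -167/72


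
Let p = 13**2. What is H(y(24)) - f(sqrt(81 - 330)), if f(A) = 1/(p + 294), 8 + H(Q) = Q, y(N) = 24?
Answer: 7407/463 ≈ 15.998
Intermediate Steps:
p = 169
H(Q) = -8 + Q
f(A) = 1/463 (f(A) = 1/(169 + 294) = 1/463)
H(y(24)) - f(sqrt(81 - 330)) = (-8 + 24) - 1*1/463 = 16 - 1/463 = 7407/463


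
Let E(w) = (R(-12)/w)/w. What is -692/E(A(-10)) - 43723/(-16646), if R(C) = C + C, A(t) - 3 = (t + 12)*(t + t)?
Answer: 985662760/24969 ≈ 39475.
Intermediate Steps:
A(t) = 3 + 2*t*(12 + t) (A(t) = 3 + (t + 12)*(t + t) = 3 + (12 + t)*(2*t) = 3 + 2*t*(12 + t))
R(C) = 2*C
E(w) = -24/w² (E(w) = ((2*(-12))/w)/w = (-24/w)/w = -24/w²)
-692/E(A(-10)) - 43723/(-16646) = -692*(-(3 + 2*(-10)² + 24*(-10))²/24) - 43723/(-16646) = -692*(-(3 + 2*100 - 240)²/24) - 43723*(-1/16646) = -692*(-(3 + 200 - 240)²/24) + 43723/16646 = -692/((-24/(-37)²)) + 43723/16646 = -692/((-24*1/1369)) + 43723/16646 = -692/(-24/1369) + 43723/16646 = -692*(-1369/24) + 43723/16646 = 236837/6 + 43723/16646 = 985662760/24969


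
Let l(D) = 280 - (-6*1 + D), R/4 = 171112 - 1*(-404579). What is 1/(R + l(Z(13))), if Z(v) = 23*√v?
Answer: 2303050/5304039295623 + 23*√13/5304039295623 ≈ 4.3422e-7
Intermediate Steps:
R = 2302764 (R = 4*(171112 - 1*(-404579)) = 4*(171112 + 404579) = 4*575691 = 2302764)
l(D) = 286 - D (l(D) = 280 - (-6 + D) = 280 + (6 - D) = 286 - D)
1/(R + l(Z(13))) = 1/(2302764 + (286 - 23*√13)) = 1/(2303050 - 23*√13)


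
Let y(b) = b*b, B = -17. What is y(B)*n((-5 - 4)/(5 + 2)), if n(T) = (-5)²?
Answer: 7225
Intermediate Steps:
y(b) = b²
n(T) = 25
y(B)*n((-5 - 4)/(5 + 2)) = (-17)²*25 = 289*25 = 7225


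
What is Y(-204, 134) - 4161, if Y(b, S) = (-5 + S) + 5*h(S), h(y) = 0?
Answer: -4032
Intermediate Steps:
Y(b, S) = -5 + S (Y(b, S) = (-5 + S) + 5*0 = (-5 + S) + 0 = -5 + S)
Y(-204, 134) - 4161 = (-5 + 134) - 4161 = 129 - 4161 = -4032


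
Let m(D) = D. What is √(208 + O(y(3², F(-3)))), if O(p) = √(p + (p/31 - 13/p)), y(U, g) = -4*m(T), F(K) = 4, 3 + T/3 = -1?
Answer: √(7195968 + 465*√272769)/186 ≈ 14.664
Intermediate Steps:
T = -12 (T = -9 + 3*(-1) = -9 - 3 = -12)
y(U, g) = 48 (y(U, g) = -4*(-12) = 48)
O(p) = √(-13/p + 32*p/31) (O(p) = √(p + (p*(1/31) - 13/p)) = √(p + (p/31 - 13/p)) = √(p + (-13/p + p/31)) = √(-13/p + 32*p/31))
√(208 + O(y(3², F(-3)))) = √(208 + √(-12493/48 + 992*48)/31) = √(208 + √(-12493*1/48 + 47616)/31) = √(208 + √(-12493/48 + 47616)/31) = √(208 + √(2273075/48)/31) = √(208 + (5*√272769/12)/31) = √(208 + 5*√272769/372)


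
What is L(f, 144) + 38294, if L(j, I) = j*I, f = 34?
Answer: 43190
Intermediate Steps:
L(j, I) = I*j
L(f, 144) + 38294 = 144*34 + 38294 = 4896 + 38294 = 43190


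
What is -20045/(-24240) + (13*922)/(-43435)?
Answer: 116022787/210572880 ≈ 0.55099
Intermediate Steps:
-20045/(-24240) + (13*922)/(-43435) = -20045*(-1/24240) + 11986*(-1/43435) = 4009/4848 - 11986/43435 = 116022787/210572880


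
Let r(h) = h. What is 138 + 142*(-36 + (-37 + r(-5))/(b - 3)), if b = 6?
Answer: -6962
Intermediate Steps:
138 + 142*(-36 + (-37 + r(-5))/(b - 3)) = 138 + 142*(-36 + (-37 - 5)/(6 - 3)) = 138 + 142*(-36 - 42/3) = 138 + 142*(-36 - 42*1/3) = 138 + 142*(-36 - 14) = 138 + 142*(-50) = 138 - 7100 = -6962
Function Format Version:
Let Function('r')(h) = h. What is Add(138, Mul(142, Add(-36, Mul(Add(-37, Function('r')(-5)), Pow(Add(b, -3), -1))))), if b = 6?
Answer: -6962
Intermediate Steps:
Add(138, Mul(142, Add(-36, Mul(Add(-37, Function('r')(-5)), Pow(Add(b, -3), -1))))) = Add(138, Mul(142, Add(-36, Mul(Add(-37, -5), Pow(Add(6, -3), -1))))) = Add(138, Mul(142, Add(-36, Mul(-42, Pow(3, -1))))) = Add(138, Mul(142, Add(-36, Mul(-42, Rational(1, 3))))) = Add(138, Mul(142, Add(-36, -14))) = Add(138, Mul(142, -50)) = Add(138, -7100) = -6962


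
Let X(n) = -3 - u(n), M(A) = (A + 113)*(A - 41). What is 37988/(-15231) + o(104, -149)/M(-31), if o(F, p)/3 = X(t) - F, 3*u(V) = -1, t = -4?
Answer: -4570984/1873413 ≈ -2.4399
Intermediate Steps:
M(A) = (-41 + A)*(113 + A) (M(A) = (113 + A)*(-41 + A) = (-41 + A)*(113 + A))
u(V) = -⅓ (u(V) = (⅓)*(-1) = -⅓)
X(n) = -8/3 (X(n) = -3 - 1*(-⅓) = -3 + ⅓ = -8/3)
o(F, p) = -8 - 3*F (o(F, p) = 3*(-8/3 - F) = -8 - 3*F)
37988/(-15231) + o(104, -149)/M(-31) = 37988/(-15231) + (-8 - 3*104)/(-4633 + (-31)² + 72*(-31)) = 37988*(-1/15231) + (-8 - 312)/(-4633 + 961 - 2232) = -37988/15231 - 320/(-5904) = -37988/15231 - 320*(-1/5904) = -37988/15231 + 20/369 = -4570984/1873413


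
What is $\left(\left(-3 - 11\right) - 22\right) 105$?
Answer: $-3780$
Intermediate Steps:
$\left(\left(-3 - 11\right) - 22\right) 105 = \left(-14 - 22\right) 105 = \left(-36\right) 105 = -3780$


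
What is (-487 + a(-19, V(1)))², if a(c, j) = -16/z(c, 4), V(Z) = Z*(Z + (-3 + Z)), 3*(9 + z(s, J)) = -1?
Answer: 11539609/49 ≈ 2.3550e+5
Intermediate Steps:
z(s, J) = -28/3 (z(s, J) = -9 + (⅓)*(-1) = -9 - ⅓ = -28/3)
V(Z) = Z*(-3 + 2*Z)
a(c, j) = 12/7 (a(c, j) = -16/(-28/3) = -16*(-3/28) = 12/7)
(-487 + a(-19, V(1)))² = (-487 + 12/7)² = (-3397/7)² = 11539609/49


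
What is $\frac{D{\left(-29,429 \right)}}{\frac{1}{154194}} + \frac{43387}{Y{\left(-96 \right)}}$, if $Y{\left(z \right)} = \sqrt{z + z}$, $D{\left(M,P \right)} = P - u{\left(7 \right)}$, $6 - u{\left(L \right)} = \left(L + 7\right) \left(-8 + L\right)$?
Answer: $63065346 - \frac{43387 i \sqrt{3}}{24} \approx 6.3065 \cdot 10^{7} - 3131.2 i$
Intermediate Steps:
$u{\left(L \right)} = 6 - \left(-8 + L\right) \left(7 + L\right)$ ($u{\left(L \right)} = 6 - \left(L + 7\right) \left(-8 + L\right) = 6 - \left(7 + L\right) \left(-8 + L\right) = 6 - \left(-8 + L\right) \left(7 + L\right)$)
$D{\left(M,P \right)} = -20 + P$ ($D{\left(M,P \right)} = P - \left(62 + 7 - 7^{2}\right) = P - \left(62 + 7 - 49\right) = P - 20 = -20 + P$)
$Y{\left(z \right)} = \sqrt{2} \sqrt{z}$ ($Y{\left(z \right)} = \sqrt{2 z} = \sqrt{2} \sqrt{z}$)
$\frac{D{\left(-29,429 \right)}}{\frac{1}{154194}} + \frac{43387}{Y{\left(-96 \right)}} = \frac{-20 + 429}{\frac{1}{154194}} + \frac{43387}{\sqrt{2} \sqrt{-96}} = 409 \frac{1}{\frac{1}{154194}} + \frac{43387}{\sqrt{2} \cdot 4 i \sqrt{6}} = 409 \cdot 154194 + \frac{43387}{8 i \sqrt{3}} = 63065346 + 43387 \left(- \frac{i \sqrt{3}}{24}\right) = 63065346 - \frac{43387 i \sqrt{3}}{24}$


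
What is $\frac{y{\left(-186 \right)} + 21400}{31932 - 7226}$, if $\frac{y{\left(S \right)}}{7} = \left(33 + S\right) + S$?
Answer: $\frac{19027}{24706} \approx 0.77014$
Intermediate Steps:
$y{\left(S \right)} = 231 + 14 S$ ($y{\left(S \right)} = 7 \left(\left(33 + S\right) + S\right) = 7 \left(33 + 2 S\right) = 231 + 14 S$)
$\frac{y{\left(-186 \right)} + 21400}{31932 - 7226} = \frac{\left(231 + 14 \left(-186\right)\right) + 21400}{31932 - 7226} = \frac{\left(231 - 2604\right) + 21400}{24706} = \left(-2373 + 21400\right) \frac{1}{24706} = 19027 \cdot \frac{1}{24706} = \frac{19027}{24706}$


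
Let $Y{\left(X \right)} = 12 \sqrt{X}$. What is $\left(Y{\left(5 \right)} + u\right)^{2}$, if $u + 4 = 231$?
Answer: $52249 + 5448 \sqrt{5} \approx 64431.0$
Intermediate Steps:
$u = 227$ ($u = -4 + 231 = 227$)
$\left(Y{\left(5 \right)} + u\right)^{2} = \left(12 \sqrt{5} + 227\right)^{2} = \left(227 + 12 \sqrt{5}\right)^{2}$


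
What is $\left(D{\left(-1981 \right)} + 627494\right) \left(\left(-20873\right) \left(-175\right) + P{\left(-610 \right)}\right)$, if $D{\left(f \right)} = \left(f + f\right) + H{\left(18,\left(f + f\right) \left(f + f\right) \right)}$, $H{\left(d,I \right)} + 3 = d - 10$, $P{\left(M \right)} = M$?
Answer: $2277260007605$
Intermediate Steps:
$H{\left(d,I \right)} = -13 + d$ ($H{\left(d,I \right)} = -3 + \left(d - 10\right) = -3 + \left(-10 + d\right) = -13 + d$)
$D{\left(f \right)} = 5 + 2 f$ ($D{\left(f \right)} = \left(f + f\right) + \left(-13 + 18\right) = 2 f + 5 = 5 + 2 f$)
$\left(D{\left(-1981 \right)} + 627494\right) \left(\left(-20873\right) \left(-175\right) + P{\left(-610 \right)}\right) = \left(\left(5 + 2 \left(-1981\right)\right) + 627494\right) \left(\left(-20873\right) \left(-175\right) - 610\right) = \left(\left(5 - 3962\right) + 627494\right) \left(3652775 - 610\right) = \left(-3957 + 627494\right) 3652165 = 623537 \cdot 3652165 = 2277260007605$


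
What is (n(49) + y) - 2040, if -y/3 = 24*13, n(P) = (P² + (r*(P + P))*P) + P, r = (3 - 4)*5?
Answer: -24536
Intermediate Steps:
r = -5 (r = -1*5 = -5)
n(P) = P - 9*P² (n(P) = (P² + (-5*(P + P))*P) + P = (P² + (-10*P)*P) + P = (P² - 10*P²) + P = -9*P² + P = P - 9*P²)
y = -936 (y = -72*13 = -3*312 = -936)
(n(49) + y) - 2040 = (49*(1 - 9*49) - 936) - 2040 = (49*(1 - 441) - 936) - 2040 = (49*(-440) - 936) - 2040 = (-21560 - 936) - 2040 = -22496 - 2040 = -24536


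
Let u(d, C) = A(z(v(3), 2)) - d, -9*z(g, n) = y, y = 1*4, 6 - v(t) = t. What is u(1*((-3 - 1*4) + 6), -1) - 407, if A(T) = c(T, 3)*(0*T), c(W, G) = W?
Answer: -406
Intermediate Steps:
v(t) = 6 - t
y = 4
z(g, n) = -4/9 (z(g, n) = -⅑*4 = -4/9)
A(T) = 0 (A(T) = T*(0*T) = T*0 = 0)
u(d, C) = -d (u(d, C) = 0 - d = -d)
u(1*((-3 - 1*4) + 6), -1) - 407 = -((-3 - 1*4) + 6) - 407 = -((-3 - 4) + 6) - 407 = -(-7 + 6) - 407 = -(-1) - 407 = -1*(-1) - 407 = 1 - 407 = -406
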